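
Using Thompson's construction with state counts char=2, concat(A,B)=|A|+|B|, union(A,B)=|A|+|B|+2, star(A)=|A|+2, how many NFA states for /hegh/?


Syntax tree has 4 char leaf(s), 0 union(s), 0 star(s)
chars contribute 4×2 = 8; each union adds +2; each star adds +2
Total: 8 + 0 + 0 = 8 states


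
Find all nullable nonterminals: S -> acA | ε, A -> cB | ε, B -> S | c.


A nonterminal is nullable iff some alternative derives ε (directly, or every symbol in it is nullable)
Nullable: {A, B, S}


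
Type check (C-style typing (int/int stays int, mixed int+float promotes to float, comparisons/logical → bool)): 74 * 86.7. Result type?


Operand types: int * float
Rule: mixed int/float promotes to float; int/int stays int
Result type: float


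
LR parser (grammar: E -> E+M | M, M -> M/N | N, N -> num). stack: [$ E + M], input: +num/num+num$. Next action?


handle 'E+M' on top; lookahead ∈ FOLLOW(E) = {+, $}
Action: reduce (E -> E+M)


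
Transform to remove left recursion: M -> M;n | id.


Left-recursive alternatives: M;n; non-recursive: id
Introduce M': M -> idM', M' -> ;nM' | ε


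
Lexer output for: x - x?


Scan left to right, longest-match per lexeme
Tokens: ID(x), OP(-), ID(x)


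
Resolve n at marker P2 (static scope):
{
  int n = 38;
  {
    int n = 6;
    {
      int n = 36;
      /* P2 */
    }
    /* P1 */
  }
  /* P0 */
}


n declared in the same block as P2
n = 36


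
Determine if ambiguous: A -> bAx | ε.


balanced b^n…x^n: each string has a unique parse
Unambiguous


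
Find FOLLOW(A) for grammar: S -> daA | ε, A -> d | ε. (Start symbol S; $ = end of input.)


$ ∈ FOLLOW(S). For each A -> αBβ: add FIRST(β)\{ε} to FOLLOW(B); if β nullable, add FOLLOW(A).
FOLLOW(A) = {$}


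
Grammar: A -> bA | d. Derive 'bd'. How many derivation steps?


Derivation: A => bA => bd
Steps: 2


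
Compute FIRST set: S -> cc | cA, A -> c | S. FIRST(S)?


Per alternative of S: FIRST(cc) = {c}; FIRST(cA) = {c}
FIRST(S) = {c}


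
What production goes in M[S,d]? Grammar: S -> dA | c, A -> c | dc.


For [S, d]: 'd' ∈ FIRST(dA)
Entry: S -> dA


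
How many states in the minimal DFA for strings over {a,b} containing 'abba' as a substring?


KMP-style automaton: 4 progress states + 1 absorbing accept = 5
Minimal DFA: 5 states


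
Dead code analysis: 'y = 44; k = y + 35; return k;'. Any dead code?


y is read by k's definition; k is returned
No dead code


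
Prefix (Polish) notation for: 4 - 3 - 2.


left-to-right (same/higher precedence on left): tree is (- (- 4 3) 2)
Prefix: - - 4 3 2


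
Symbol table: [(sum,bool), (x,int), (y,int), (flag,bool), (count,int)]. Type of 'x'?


Lookup 'x' → type int


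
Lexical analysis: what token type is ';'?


Pattern: delimiter/punctuation
Type: PUNCTUATION


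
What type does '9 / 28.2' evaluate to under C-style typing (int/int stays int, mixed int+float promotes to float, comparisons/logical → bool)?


Operand types: int / float
Rule: mixed int/float promotes to float; int/int stays int
Result type: float


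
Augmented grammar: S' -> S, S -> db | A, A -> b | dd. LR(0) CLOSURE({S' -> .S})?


Start: S' -> .S
For each item with dot before a nonterminal B, add B -> .γ for every B-production
Closure: [S' -> .S, S -> .db, S -> .A, A -> .b, A -> .dd]


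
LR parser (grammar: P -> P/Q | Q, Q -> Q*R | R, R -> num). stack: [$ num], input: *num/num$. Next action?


'num' on top is the handle for R -> num
Action: reduce (R -> num)


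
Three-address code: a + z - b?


Break into single-operator statements:
t1 = a + z
t2 = t1 - b


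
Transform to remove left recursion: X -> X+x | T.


Left-recursive alternatives: X+x; non-recursive: T
Introduce X': X -> TX', X' -> +xX' | ε


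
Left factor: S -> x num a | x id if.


Common prefix: 'x'
Factored: S -> x S', S' -> num a | id if


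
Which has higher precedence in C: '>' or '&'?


'>' is relational (level 7); '&' is bitwise AND (level 5)
Higher level binds tighter
'>' has higher precedence than '&'


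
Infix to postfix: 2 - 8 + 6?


Left to right (same or higher precedence on left)
Postfix: 2 8 - 6 +


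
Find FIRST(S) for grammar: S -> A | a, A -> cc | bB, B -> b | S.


Per alternative of S: FIRST(A) = {b, c}; FIRST(a) = {a}
FIRST(S) = {a, b, c}


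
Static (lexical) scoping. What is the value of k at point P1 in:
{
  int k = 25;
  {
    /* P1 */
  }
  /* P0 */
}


P1's block does not declare k; resolves to the enclosing declaration at depth 0
k = 25


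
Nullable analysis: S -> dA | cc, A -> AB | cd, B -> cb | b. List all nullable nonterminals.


A nonterminal is nullable iff some alternative derives ε (directly, or every symbol in it is nullable)
Nullable: {}


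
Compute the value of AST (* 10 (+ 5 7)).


Evaluate inner: (+ 5 7) = 12
Evaluate root: (* 10 12) = 120
Result: 120


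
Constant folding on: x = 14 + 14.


14 + 14 = 28 at compile time
Optimized: x = 28


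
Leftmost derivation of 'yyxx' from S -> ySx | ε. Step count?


Derivation: S => ySx => yySxx => yyxx
Steps: 3


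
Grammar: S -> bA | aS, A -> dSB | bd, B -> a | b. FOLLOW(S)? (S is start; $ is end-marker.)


$ ∈ FOLLOW(S). For each A -> αBβ: add FIRST(β)\{ε} to FOLLOW(B); if β nullable, add FOLLOW(A).
FOLLOW(S) = {$, a, b}


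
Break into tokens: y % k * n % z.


Scan left to right, longest-match per lexeme
Tokens: ID(y), OP(%), ID(k), OP(*), ID(n), OP(%), ID(z)


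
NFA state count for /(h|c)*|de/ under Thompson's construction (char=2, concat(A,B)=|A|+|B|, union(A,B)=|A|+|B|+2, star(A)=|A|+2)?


Syntax tree has 4 char leaf(s), 2 union(s), 1 star(s)
chars contribute 4×2 = 8; each union adds +2; each star adds +2
Total: 8 + 4 + 2 = 14 states


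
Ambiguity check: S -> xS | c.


right-linear, alternatives start with distinct terminals 'x' vs 'c': unique leftmost derivation
Unambiguous


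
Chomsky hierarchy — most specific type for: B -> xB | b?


Right-linear: every RHS is a terminal or a terminal followed by one nonterminal
Classification: Type 3 (Regular)


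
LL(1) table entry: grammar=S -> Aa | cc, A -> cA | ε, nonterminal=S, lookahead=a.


For [S, a]: 'a' ∈ FIRST(Aa)
Entry: S -> Aa


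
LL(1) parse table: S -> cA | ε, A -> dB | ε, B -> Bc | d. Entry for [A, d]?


For [A, d]: 'd' ∈ FIRST(dB)
Entry: A -> dB


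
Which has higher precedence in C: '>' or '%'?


'%' is multiplicative (level 10); '>' is relational (level 7)
Higher level binds tighter
'%' has higher precedence than '>'


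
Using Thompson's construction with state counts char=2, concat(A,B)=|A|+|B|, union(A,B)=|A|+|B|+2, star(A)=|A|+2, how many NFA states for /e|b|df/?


Syntax tree has 4 char leaf(s), 2 union(s), 0 star(s)
chars contribute 4×2 = 8; each union adds +2; each star adds +2
Total: 8 + 4 + 0 = 12 states


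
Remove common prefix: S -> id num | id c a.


Common prefix: 'id'
Factored: S -> id S', S' -> num | c a


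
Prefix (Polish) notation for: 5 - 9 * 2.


'*' binds tighter: tree is (- 5 (* 9 2))
Prefix: - 5 * 9 2


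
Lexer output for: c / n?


Scan left to right, longest-match per lexeme
Tokens: ID(c), OP(/), ID(n)


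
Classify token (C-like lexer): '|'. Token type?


Pattern: operator symbol
Type: OPERATOR


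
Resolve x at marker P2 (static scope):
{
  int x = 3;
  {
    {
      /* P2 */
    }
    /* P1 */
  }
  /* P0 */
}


P2's block does not declare x; resolves to the enclosing declaration at depth 0
x = 3


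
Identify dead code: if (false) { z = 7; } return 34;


condition is constant false, so the whole block is unreachable
Dead: 'if (false) { z = 7; }'


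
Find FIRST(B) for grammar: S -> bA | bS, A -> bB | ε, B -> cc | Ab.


Per alternative of B: FIRST(cc) = {c}; FIRST(Ab) = {b}
FIRST(B) = {b, c}


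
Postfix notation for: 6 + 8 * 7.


* has higher precedence, evaluate 8*7 first
Postfix: 6 8 7 * +


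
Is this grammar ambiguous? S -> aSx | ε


balanced a^n…x^n: each string has a unique parse
Unambiguous


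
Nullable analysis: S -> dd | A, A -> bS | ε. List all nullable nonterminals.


A nonterminal is nullable iff some alternative derives ε (directly, or every symbol in it is nullable)
Nullable: {A, S}


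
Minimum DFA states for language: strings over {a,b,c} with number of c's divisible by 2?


Track (count of c) mod 2: states 0..1, accept at 0
Minimal DFA: 2 states


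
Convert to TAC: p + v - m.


Break into single-operator statements:
t1 = p + v
t2 = t1 - m


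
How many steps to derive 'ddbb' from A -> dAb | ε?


Derivation: A => dAb => ddAbb => ddbb
Steps: 3


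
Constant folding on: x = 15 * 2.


15 * 2 = 30 at compile time
Optimized: x = 30


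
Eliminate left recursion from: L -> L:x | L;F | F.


Left-recursive alternatives: L:x, L;F; non-recursive: F
Introduce L': L -> FL', L' -> :xL' | ;FL' | ε


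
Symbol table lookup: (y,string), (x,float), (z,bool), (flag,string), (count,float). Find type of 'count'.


Lookup 'count' → type float


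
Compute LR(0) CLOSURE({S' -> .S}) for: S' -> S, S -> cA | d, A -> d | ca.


Start: S' -> .S
For each item with dot before a nonterminal B, add B -> .γ for every B-production
Closure: [S' -> .S, S -> .cA, S -> .d]


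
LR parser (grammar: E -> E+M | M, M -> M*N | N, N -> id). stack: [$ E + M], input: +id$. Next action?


handle 'E+M' on top; lookahead ∈ FOLLOW(E) = {+, $}
Action: reduce (E -> E+M)


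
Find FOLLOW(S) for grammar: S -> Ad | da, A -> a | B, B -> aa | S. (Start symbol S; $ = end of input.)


$ ∈ FOLLOW(S). For each A -> αBβ: add FIRST(β)\{ε} to FOLLOW(B); if β nullable, add FOLLOW(A).
FOLLOW(S) = {$, d}


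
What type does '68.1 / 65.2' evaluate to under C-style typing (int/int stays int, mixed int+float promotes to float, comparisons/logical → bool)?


Operand types: float / float
Rule: mixed int/float promotes to float; int/int stays int
Result type: float


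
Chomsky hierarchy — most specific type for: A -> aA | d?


Right-linear: every RHS is a terminal or a terminal followed by one nonterminal
Classification: Type 3 (Regular)


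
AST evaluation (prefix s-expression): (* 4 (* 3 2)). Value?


Evaluate inner: (* 3 2) = 6
Evaluate root: (* 4 6) = 24
Result: 24


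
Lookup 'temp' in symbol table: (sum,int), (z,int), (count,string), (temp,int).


Lookup 'temp' → type int


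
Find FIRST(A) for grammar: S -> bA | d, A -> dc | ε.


Per alternative of A: FIRST(dc) = {d}; FIRST(ε) = {ε}
FIRST(A) = {d, ε}


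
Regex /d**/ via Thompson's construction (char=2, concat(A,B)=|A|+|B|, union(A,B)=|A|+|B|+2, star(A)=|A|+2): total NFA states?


Syntax tree has 1 char leaf(s), 0 union(s), 2 star(s)
chars contribute 1×2 = 2; each union adds +2; each star adds +2
Total: 2 + 0 + 4 = 6 states


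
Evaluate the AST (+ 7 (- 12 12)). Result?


Evaluate inner: (- 12 12) = 0
Evaluate root: (+ 7 0) = 7
Result: 7


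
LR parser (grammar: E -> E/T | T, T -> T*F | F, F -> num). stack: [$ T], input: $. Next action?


lookahead ∉ {*} so T won't extend; reduce E -> T
Action: reduce (E -> T)


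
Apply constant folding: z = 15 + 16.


15 + 16 = 31 at compile time
Optimized: z = 31


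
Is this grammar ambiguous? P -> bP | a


right-linear, alternatives start with distinct terminals 'b' vs 'a': unique leftmost derivation
Unambiguous


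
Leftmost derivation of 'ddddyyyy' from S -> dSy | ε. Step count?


Derivation: S => dSy => ddSyy => dddSyyy => ddddSyyyy => ddddyyyy
Steps: 5


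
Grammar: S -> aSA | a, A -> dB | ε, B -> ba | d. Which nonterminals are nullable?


A nonterminal is nullable iff some alternative derives ε (directly, or every symbol in it is nullable)
Nullable: {A}


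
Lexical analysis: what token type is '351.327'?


Pattern: digits with a decimal point
Type: FLOAT_LITERAL


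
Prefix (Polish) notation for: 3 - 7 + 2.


left-to-right (same/higher precedence on left): tree is (+ (- 3 7) 2)
Prefix: + - 3 7 2


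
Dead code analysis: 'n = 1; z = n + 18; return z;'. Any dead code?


n is read by z's definition; z is returned
No dead code


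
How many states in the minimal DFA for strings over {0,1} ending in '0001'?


Track the longest suffix of input matching a prefix of '0001': 5 classes (prefixes of length 0..4)
Minimal DFA: 5 states


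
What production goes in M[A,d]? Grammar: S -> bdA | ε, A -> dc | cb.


For [A, d]: 'd' ∈ FIRST(dc)
Entry: A -> dc


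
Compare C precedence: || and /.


'/' is multiplicative (level 10); '||' is logical OR (level 1)
Higher level binds tighter
'/' has higher precedence than '||'


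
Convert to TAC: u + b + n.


Break into single-operator statements:
t1 = u + b
t2 = t1 + n


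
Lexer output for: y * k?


Scan left to right, longest-match per lexeme
Tokens: ID(y), OP(*), ID(k)


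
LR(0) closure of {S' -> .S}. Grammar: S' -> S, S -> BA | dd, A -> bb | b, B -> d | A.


Start: S' -> .S
For each item with dot before a nonterminal B, add B -> .γ for every B-production
Closure: [S' -> .S, S -> .BA, S -> .dd, B -> .d, B -> .A, A -> .bb, A -> .b]


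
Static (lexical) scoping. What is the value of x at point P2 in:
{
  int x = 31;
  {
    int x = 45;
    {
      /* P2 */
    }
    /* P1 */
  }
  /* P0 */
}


P2's block does not declare x; resolves to the enclosing declaration at depth 1
x = 45


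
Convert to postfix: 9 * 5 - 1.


Left to right (same or higher precedence on left)
Postfix: 9 5 * 1 -


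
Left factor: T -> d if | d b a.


Common prefix: 'd'
Factored: T -> d T', T' -> if | b a


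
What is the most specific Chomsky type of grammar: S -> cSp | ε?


Single nonterminal LHS, but c^n p^n is not regular
Classification: Type 2 (Context-Free)


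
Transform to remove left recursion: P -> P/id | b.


Left-recursive alternatives: P/id; non-recursive: b
Introduce P': P -> bP', P' -> /idP' | ε


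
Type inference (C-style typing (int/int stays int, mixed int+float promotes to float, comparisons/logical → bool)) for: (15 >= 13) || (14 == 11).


Operand types: bool || bool
Rule: logical operators take bool operands and yield bool
Result type: bool


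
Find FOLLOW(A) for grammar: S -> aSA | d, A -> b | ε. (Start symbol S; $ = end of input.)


$ ∈ FOLLOW(S). For each A -> αBβ: add FIRST(β)\{ε} to FOLLOW(B); if β nullable, add FOLLOW(A).
FOLLOW(A) = {$, b}


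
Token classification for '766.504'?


Pattern: digits with a decimal point
Type: FLOAT_LITERAL


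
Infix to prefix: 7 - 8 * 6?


'*' binds tighter: tree is (- 7 (* 8 6))
Prefix: - 7 * 8 6


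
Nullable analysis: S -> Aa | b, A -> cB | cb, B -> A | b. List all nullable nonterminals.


A nonterminal is nullable iff some alternative derives ε (directly, or every symbol in it is nullable)
Nullable: {}


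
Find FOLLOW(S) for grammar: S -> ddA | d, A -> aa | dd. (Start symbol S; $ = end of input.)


$ ∈ FOLLOW(S). For each A -> αBβ: add FIRST(β)\{ε} to FOLLOW(B); if β nullable, add FOLLOW(A).
FOLLOW(S) = {$}


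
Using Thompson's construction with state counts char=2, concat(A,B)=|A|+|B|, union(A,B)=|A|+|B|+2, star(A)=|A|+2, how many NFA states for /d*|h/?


Syntax tree has 2 char leaf(s), 1 union(s), 1 star(s)
chars contribute 2×2 = 4; each union adds +2; each star adds +2
Total: 4 + 2 + 2 = 8 states


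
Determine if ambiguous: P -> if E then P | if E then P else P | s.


dangling else: 'if E then if E then s else s' parses two ways
Ambiguous


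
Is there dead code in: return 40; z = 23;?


statement follows a return and is unreachable
Dead: 'z = 23'


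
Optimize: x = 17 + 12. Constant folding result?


17 + 12 = 29 at compile time
Optimized: x = 29


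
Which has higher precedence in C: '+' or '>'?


'+' is additive (level 9); '>' is relational (level 7)
Higher level binds tighter
'+' has higher precedence than '>'


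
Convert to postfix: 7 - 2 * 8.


* has higher precedence, evaluate 2*8 first
Postfix: 7 2 8 * -


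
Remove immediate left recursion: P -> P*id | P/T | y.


Left-recursive alternatives: P*id, P/T; non-recursive: y
Introduce P': P -> yP', P' -> *idP' | /TP' | ε


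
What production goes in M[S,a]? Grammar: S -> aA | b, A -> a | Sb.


For [S, a]: 'a' ∈ FIRST(aA)
Entry: S -> aA


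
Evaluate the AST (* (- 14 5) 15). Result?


Evaluate inner: (- 14 5) = 9
Evaluate root: (* 9 15) = 135
Result: 135


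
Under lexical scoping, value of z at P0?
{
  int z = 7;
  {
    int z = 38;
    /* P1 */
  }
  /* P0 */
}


z declared in the same block as P0
z = 7


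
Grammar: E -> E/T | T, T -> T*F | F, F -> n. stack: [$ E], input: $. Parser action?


start symbol E on stack, input exhausted
Action: accept


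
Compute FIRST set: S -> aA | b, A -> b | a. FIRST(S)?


Per alternative of S: FIRST(aA) = {a}; FIRST(b) = {b}
FIRST(S) = {a, b}


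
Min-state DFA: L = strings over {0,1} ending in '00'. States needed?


Track the longest suffix of input matching a prefix of '00': 3 classes (prefixes of length 0..2)
Minimal DFA: 3 states


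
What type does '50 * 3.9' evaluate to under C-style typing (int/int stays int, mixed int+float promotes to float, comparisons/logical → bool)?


Operand types: int * float
Rule: mixed int/float promotes to float; int/int stays int
Result type: float


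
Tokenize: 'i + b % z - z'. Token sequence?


Scan left to right, longest-match per lexeme
Tokens: ID(i), OP(+), ID(b), OP(%), ID(z), OP(-), ID(z)


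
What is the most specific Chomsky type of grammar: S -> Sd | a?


Left-linear: every RHS is a terminal or one nonterminal followed by a terminal
Classification: Type 3 (Regular)


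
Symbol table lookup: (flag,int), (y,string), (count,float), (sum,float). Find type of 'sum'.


Lookup 'sum' → type float


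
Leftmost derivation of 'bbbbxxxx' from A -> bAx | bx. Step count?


Derivation: A => bAx => bbAxx => bbbAxxx => bbbbxxxx
Steps: 4


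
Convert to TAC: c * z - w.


Break into single-operator statements:
t1 = c * z
t2 = t1 - w


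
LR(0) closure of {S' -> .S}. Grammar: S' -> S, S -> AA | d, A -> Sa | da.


Start: S' -> .S
For each item with dot before a nonterminal B, add B -> .γ for every B-production
Closure: [S' -> .S, S -> .AA, S -> .d, A -> .Sa, A -> .da]


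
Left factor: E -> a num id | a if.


Common prefix: 'a'
Factored: E -> a E', E' -> num id | if


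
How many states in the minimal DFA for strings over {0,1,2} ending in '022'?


Track the longest suffix of input matching a prefix of '022': 4 classes (prefixes of length 0..3)
Minimal DFA: 4 states


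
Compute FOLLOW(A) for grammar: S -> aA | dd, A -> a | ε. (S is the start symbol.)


$ ∈ FOLLOW(S). For each A -> αBβ: add FIRST(β)\{ε} to FOLLOW(B); if β nullable, add FOLLOW(A).
FOLLOW(A) = {$}


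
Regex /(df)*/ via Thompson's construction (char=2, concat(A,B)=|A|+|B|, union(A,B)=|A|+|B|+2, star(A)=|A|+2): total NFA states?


Syntax tree has 2 char leaf(s), 0 union(s), 1 star(s)
chars contribute 2×2 = 4; each union adds +2; each star adds +2
Total: 4 + 0 + 2 = 6 states


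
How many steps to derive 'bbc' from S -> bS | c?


Derivation: S => bS => bbS => bbc
Steps: 3


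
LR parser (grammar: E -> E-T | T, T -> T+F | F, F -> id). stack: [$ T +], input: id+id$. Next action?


no handle; shift 'id'
Action: shift


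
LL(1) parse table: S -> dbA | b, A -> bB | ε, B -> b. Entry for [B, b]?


For [B, b]: 'b' ∈ FIRST(b)
Entry: B -> b


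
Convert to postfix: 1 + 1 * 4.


* has higher precedence, evaluate 1*4 first
Postfix: 1 1 4 * +


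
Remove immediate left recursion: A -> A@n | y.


Left-recursive alternatives: A@n; non-recursive: y
Introduce A': A -> yA', A' -> @nA' | ε


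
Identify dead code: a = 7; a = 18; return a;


first assignment to a is overwritten before any read
Dead: 'a = 7'


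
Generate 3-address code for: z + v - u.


Break into single-operator statements:
t1 = z + v
t2 = t1 - u


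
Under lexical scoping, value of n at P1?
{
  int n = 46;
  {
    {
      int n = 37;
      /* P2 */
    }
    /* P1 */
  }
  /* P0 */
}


P1's block does not declare n; resolves to the enclosing declaration at depth 0
n = 46


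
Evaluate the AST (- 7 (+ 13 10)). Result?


Evaluate inner: (+ 13 10) = 23
Evaluate root: (- 7 23) = -16
Result: -16


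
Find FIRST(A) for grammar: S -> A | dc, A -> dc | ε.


Per alternative of A: FIRST(dc) = {d}; FIRST(ε) = {ε}
FIRST(A) = {d, ε}


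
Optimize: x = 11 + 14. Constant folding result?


11 + 14 = 25 at compile time
Optimized: x = 25


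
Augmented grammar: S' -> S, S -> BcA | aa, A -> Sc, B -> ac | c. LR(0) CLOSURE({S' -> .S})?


Start: S' -> .S
For each item with dot before a nonterminal B, add B -> .γ for every B-production
Closure: [S' -> .S, S -> .BcA, S -> .aa, B -> .ac, B -> .c]


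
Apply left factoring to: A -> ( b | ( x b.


Common prefix: '('
Factored: A -> ( A', A' -> b | x b


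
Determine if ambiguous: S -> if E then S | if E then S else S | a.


dangling else: 'if E then if E then a else a' parses two ways
Ambiguous


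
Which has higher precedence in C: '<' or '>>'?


'>>' is shift (level 8); '<' is relational (level 7)
Higher level binds tighter
'>>' has higher precedence than '<'


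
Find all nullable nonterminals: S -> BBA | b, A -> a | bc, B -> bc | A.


A nonterminal is nullable iff some alternative derives ε (directly, or every symbol in it is nullable)
Nullable: {}


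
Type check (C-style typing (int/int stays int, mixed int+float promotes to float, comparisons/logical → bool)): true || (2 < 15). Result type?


Operand types: bool || bool
Rule: logical operators take bool operands and yield bool
Result type: bool


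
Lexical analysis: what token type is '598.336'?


Pattern: digits with a decimal point
Type: FLOAT_LITERAL


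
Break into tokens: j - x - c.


Scan left to right, longest-match per lexeme
Tokens: ID(j), OP(-), ID(x), OP(-), ID(c)


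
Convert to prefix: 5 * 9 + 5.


left-to-right (same/higher precedence on left): tree is (+ (* 5 9) 5)
Prefix: + * 5 9 5


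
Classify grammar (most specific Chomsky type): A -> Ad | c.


Left-linear: every RHS is a terminal or one nonterminal followed by a terminal
Classification: Type 3 (Regular)


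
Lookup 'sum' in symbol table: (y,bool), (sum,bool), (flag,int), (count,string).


Lookup 'sum' → type bool


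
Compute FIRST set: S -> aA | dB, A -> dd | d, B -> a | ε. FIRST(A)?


Per alternative of A: FIRST(dd) = {d}; FIRST(d) = {d}
FIRST(A) = {d}


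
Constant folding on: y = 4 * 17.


4 * 17 = 68 at compile time
Optimized: y = 68


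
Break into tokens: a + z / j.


Scan left to right, longest-match per lexeme
Tokens: ID(a), OP(+), ID(z), OP(/), ID(j)


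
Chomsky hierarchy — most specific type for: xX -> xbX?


LHS has context (more than one symbol) and |LHS| ≤ |RHS|
Classification: Type 1 (Context-Sensitive)


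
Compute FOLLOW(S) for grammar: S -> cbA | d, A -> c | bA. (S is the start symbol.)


$ ∈ FOLLOW(S). For each A -> αBβ: add FIRST(β)\{ε} to FOLLOW(B); if β nullable, add FOLLOW(A).
FOLLOW(S) = {$}


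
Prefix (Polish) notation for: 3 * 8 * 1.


left-to-right (same/higher precedence on left): tree is (* (* 3 8) 1)
Prefix: * * 3 8 1


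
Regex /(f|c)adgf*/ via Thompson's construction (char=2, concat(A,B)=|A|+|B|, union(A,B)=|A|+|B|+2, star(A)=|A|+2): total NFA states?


Syntax tree has 6 char leaf(s), 1 union(s), 1 star(s)
chars contribute 6×2 = 12; each union adds +2; each star adds +2
Total: 12 + 2 + 2 = 16 states


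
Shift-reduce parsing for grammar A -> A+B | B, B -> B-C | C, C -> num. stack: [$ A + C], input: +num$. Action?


'C' (not preceded by B-) is the handle for B -> C
Action: reduce (B -> C)


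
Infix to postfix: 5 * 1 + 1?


Left to right (same or higher precedence on left)
Postfix: 5 1 * 1 +


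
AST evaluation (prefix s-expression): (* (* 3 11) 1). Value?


Evaluate inner: (* 3 11) = 33
Evaluate root: (* 33 1) = 33
Result: 33


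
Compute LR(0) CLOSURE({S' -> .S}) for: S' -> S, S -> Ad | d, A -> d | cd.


Start: S' -> .S
For each item with dot before a nonterminal B, add B -> .γ for every B-production
Closure: [S' -> .S, S -> .Ad, S -> .d, A -> .d, A -> .cd]


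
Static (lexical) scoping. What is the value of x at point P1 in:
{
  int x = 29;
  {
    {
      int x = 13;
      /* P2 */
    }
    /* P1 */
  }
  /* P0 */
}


P1's block does not declare x; resolves to the enclosing declaration at depth 0
x = 29


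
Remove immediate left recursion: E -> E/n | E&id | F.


Left-recursive alternatives: E/n, E&id; non-recursive: F
Introduce E': E -> FE', E' -> /nE' | &idE' | ε


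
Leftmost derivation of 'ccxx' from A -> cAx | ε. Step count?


Derivation: A => cAx => ccAxx => ccxx
Steps: 3


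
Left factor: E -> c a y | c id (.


Common prefix: 'c'
Factored: E -> c E', E' -> a y | id (


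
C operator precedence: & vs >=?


'>=' is relational (level 7); '&' is bitwise AND (level 5)
Higher level binds tighter
'>=' has higher precedence than '&'


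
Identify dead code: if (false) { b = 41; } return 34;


condition is constant false, so the whole block is unreachable
Dead: 'if (false) { b = 41; }'


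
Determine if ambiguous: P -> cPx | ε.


balanced c^n…x^n: each string has a unique parse
Unambiguous


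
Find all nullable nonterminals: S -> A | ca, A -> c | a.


A nonterminal is nullable iff some alternative derives ε (directly, or every symbol in it is nullable)
Nullable: {}


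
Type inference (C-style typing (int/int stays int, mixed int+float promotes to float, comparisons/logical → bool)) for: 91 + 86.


Operand types: int + int
Rule: mixed int/float promotes to float; int/int stays int
Result type: int


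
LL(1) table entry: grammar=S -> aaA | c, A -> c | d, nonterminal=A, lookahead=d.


For [A, d]: 'd' ∈ FIRST(d)
Entry: A -> d


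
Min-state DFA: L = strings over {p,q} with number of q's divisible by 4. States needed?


Track (count of q) mod 4: states 0..3, accept at 0
Minimal DFA: 4 states


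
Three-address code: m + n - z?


Break into single-operator statements:
t1 = m + n
t2 = t1 - z


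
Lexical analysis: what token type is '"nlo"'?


Pattern: double-quoted sequence
Type: STRING_LITERAL


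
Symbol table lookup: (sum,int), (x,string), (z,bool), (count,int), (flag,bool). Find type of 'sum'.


Lookup 'sum' → type int


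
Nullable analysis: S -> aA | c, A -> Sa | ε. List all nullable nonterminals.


A nonterminal is nullable iff some alternative derives ε (directly, or every symbol in it is nullable)
Nullable: {A}


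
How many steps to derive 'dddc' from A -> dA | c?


Derivation: A => dA => ddA => dddA => dddc
Steps: 4


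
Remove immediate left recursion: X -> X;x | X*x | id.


Left-recursive alternatives: X;x, X*x; non-recursive: id
Introduce X': X -> idX', X' -> ;xX' | *xX' | ε


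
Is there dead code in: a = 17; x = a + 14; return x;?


a is read by x's definition; x is returned
No dead code


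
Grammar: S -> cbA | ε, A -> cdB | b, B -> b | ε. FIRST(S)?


Per alternative of S: FIRST(cbA) = {c}; FIRST(ε) = {ε}
FIRST(S) = {c, ε}


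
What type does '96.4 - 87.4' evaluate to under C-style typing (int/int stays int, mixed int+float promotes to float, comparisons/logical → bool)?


Operand types: float - float
Rule: mixed int/float promotes to float; int/int stays int
Result type: float


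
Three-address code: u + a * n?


Break into single-operator statements:
t1 = a * n
t2 = u + t1


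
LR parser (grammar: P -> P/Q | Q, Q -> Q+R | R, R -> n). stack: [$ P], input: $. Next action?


start symbol P on stack, input exhausted
Action: accept


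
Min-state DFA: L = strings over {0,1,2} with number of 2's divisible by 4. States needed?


Track (count of 2) mod 4: states 0..3, accept at 0
Minimal DFA: 4 states


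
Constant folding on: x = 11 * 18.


11 * 18 = 198 at compile time
Optimized: x = 198


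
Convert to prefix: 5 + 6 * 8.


'*' binds tighter: tree is (+ 5 (* 6 8))
Prefix: + 5 * 6 8


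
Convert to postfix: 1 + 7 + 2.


Left to right (same or higher precedence on left)
Postfix: 1 7 + 2 +


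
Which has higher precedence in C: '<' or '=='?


'<' is relational (level 7); '==' is equality (level 6)
Higher level binds tighter
'<' has higher precedence than '=='


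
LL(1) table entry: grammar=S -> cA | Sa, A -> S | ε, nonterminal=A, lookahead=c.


For [A, c]: 'c' ∈ FIRST(S)
Entry: A -> S


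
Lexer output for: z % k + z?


Scan left to right, longest-match per lexeme
Tokens: ID(z), OP(%), ID(k), OP(+), ID(z)


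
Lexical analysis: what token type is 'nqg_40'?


Pattern: letter/underscore followed by alphanumerics, not a keyword
Type: IDENTIFIER


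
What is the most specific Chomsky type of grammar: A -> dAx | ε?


Single nonterminal LHS, but d^n x^n is not regular
Classification: Type 2 (Context-Free)


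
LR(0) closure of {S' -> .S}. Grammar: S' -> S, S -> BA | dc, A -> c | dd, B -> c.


Start: S' -> .S
For each item with dot before a nonterminal B, add B -> .γ for every B-production
Closure: [S' -> .S, S -> .BA, S -> .dc, B -> .c]


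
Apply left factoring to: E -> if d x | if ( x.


Common prefix: 'if'
Factored: E -> if E', E' -> d x | ( x


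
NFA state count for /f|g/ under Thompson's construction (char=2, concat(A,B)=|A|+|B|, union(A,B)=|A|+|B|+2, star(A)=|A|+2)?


Syntax tree has 2 char leaf(s), 1 union(s), 0 star(s)
chars contribute 2×2 = 4; each union adds +2; each star adds +2
Total: 4 + 2 + 0 = 6 states


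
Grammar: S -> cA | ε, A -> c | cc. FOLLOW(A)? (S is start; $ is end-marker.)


$ ∈ FOLLOW(S). For each A -> αBβ: add FIRST(β)\{ε} to FOLLOW(B); if β nullable, add FOLLOW(A).
FOLLOW(A) = {$}


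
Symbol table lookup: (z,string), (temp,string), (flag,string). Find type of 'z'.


Lookup 'z' → type string


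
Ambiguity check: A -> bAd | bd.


balanced b^n…d^n: each string has a unique parse
Unambiguous


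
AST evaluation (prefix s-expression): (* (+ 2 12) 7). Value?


Evaluate inner: (+ 2 12) = 14
Evaluate root: (* 14 7) = 98
Result: 98


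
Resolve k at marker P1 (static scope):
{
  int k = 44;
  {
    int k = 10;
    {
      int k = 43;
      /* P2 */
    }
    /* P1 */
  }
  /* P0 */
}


k declared in the same block as P1
k = 10


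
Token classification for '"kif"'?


Pattern: double-quoted sequence
Type: STRING_LITERAL


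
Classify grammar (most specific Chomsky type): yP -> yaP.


LHS has context (more than one symbol) and |LHS| ≤ |RHS|
Classification: Type 1 (Context-Sensitive)


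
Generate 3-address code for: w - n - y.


Break into single-operator statements:
t1 = w - n
t2 = t1 - y


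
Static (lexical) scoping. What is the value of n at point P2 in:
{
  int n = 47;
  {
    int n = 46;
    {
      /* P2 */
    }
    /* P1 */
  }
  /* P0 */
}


P2's block does not declare n; resolves to the enclosing declaration at depth 1
n = 46


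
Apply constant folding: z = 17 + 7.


17 + 7 = 24 at compile time
Optimized: z = 24


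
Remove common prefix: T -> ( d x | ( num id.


Common prefix: '('
Factored: T -> ( T', T' -> d x | num id


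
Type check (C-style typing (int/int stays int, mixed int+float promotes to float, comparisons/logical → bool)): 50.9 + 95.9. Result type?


Operand types: float + float
Rule: mixed int/float promotes to float; int/int stays int
Result type: float


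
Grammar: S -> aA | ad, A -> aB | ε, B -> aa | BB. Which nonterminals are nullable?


A nonterminal is nullable iff some alternative derives ε (directly, or every symbol in it is nullable)
Nullable: {A}


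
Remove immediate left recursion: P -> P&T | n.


Left-recursive alternatives: P&T; non-recursive: n
Introduce P': P -> nP', P' -> &TP' | ε


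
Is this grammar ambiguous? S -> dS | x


right-linear, alternatives start with distinct terminals 'd' vs 'x': unique leftmost derivation
Unambiguous


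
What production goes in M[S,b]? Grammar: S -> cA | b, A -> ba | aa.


For [S, b]: 'b' ∈ FIRST(b)
Entry: S -> b


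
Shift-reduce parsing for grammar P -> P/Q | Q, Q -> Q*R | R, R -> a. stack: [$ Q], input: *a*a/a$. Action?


shift '*' to continue Q -> Q*R
Action: shift


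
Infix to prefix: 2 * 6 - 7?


left-to-right (same/higher precedence on left): tree is (- (* 2 6) 7)
Prefix: - * 2 6 7


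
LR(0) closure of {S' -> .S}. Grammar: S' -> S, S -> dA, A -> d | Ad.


Start: S' -> .S
For each item with dot before a nonterminal B, add B -> .γ for every B-production
Closure: [S' -> .S, S -> .dA]


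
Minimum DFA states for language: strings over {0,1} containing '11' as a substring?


KMP-style automaton: 2 progress states + 1 absorbing accept = 3
Minimal DFA: 3 states


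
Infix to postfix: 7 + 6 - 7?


Left to right (same or higher precedence on left)
Postfix: 7 6 + 7 -


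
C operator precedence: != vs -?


'-' is additive (level 9); '!=' is equality (level 6)
Higher level binds tighter
'-' has higher precedence than '!='


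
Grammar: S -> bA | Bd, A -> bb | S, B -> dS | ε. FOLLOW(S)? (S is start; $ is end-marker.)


$ ∈ FOLLOW(S). For each A -> αBβ: add FIRST(β)\{ε} to FOLLOW(B); if β nullable, add FOLLOW(A).
FOLLOW(S) = {$, d}


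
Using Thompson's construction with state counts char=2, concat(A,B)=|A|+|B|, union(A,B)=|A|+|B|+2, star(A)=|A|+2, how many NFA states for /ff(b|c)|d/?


Syntax tree has 5 char leaf(s), 2 union(s), 0 star(s)
chars contribute 5×2 = 10; each union adds +2; each star adds +2
Total: 10 + 4 + 0 = 14 states


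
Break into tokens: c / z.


Scan left to right, longest-match per lexeme
Tokens: ID(c), OP(/), ID(z)


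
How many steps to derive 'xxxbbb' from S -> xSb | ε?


Derivation: S => xSb => xxSbb => xxxSbbb => xxxbbb
Steps: 4


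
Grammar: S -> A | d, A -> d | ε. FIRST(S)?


Per alternative of S: FIRST(A) = {d, ε}; FIRST(d) = {d}
FIRST(S) = {d, ε}


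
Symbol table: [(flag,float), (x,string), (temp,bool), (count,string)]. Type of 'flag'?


Lookup 'flag' → type float


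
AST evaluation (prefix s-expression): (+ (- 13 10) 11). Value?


Evaluate inner: (- 13 10) = 3
Evaluate root: (+ 3 11) = 14
Result: 14


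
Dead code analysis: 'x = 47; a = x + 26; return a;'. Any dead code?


x is read by a's definition; a is returned
No dead code


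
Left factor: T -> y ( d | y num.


Common prefix: 'y'
Factored: T -> y T', T' -> ( d | num


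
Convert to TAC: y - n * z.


Break into single-operator statements:
t1 = n * z
t2 = y - t1


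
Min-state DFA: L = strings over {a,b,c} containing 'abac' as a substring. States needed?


KMP-style automaton: 4 progress states + 1 absorbing accept = 5
Minimal DFA: 5 states


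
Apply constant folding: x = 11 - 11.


11 - 11 = 0 at compile time
Optimized: x = 0


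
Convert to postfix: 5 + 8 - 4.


Left to right (same or higher precedence on left)
Postfix: 5 8 + 4 -


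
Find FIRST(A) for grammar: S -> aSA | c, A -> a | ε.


Per alternative of A: FIRST(a) = {a}; FIRST(ε) = {ε}
FIRST(A) = {a, ε}


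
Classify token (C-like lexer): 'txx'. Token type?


Pattern: letter/underscore followed by alphanumerics, not a keyword
Type: IDENTIFIER


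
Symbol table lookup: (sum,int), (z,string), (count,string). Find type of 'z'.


Lookup 'z' → type string


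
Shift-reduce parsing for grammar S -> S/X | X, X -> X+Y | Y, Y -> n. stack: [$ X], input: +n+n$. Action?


shift '+' to continue X -> X+Y
Action: shift


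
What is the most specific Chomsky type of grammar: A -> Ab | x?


Left-linear: every RHS is a terminal or one nonterminal followed by a terminal
Classification: Type 3 (Regular)


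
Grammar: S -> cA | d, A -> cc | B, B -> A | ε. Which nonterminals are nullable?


A nonterminal is nullable iff some alternative derives ε (directly, or every symbol in it is nullable)
Nullable: {A, B}


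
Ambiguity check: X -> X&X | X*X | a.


'a&a*a' has two parse trees (no precedence encoded between & and *)
Ambiguous


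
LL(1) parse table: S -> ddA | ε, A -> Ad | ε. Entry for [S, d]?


For [S, d]: 'd' ∈ FIRST(ddA)
Entry: S -> ddA


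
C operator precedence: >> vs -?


'-' is additive (level 9); '>>' is shift (level 8)
Higher level binds tighter
'-' has higher precedence than '>>'


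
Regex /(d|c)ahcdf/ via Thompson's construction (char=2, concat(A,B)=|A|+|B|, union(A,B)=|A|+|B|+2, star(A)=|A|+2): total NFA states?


Syntax tree has 7 char leaf(s), 1 union(s), 0 star(s)
chars contribute 7×2 = 14; each union adds +2; each star adds +2
Total: 14 + 2 + 0 = 16 states


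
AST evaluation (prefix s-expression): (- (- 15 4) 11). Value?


Evaluate inner: (- 15 4) = 11
Evaluate root: (- 11 11) = 0
Result: 0


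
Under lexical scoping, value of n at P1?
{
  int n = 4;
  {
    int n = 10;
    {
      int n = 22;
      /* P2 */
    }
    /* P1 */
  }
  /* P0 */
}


n declared in the same block as P1
n = 10


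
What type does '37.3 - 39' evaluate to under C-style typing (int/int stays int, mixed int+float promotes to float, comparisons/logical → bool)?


Operand types: float - int
Rule: mixed int/float promotes to float; int/int stays int
Result type: float


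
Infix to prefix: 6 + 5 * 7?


'*' binds tighter: tree is (+ 6 (* 5 7))
Prefix: + 6 * 5 7


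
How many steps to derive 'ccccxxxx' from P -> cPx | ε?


Derivation: P => cPx => ccPxx => cccPxxx => ccccPxxxx => ccccxxxx
Steps: 5


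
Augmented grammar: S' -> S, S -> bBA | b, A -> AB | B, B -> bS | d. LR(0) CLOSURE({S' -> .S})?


Start: S' -> .S
For each item with dot before a nonterminal B, add B -> .γ for every B-production
Closure: [S' -> .S, S -> .bBA, S -> .b]


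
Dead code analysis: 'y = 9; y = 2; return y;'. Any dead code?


first assignment to y is overwritten before any read
Dead: 'y = 9'


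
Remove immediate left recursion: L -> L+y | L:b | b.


Left-recursive alternatives: L+y, L:b; non-recursive: b
Introduce L': L -> bL', L' -> +yL' | :bL' | ε


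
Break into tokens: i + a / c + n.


Scan left to right, longest-match per lexeme
Tokens: ID(i), OP(+), ID(a), OP(/), ID(c), OP(+), ID(n)


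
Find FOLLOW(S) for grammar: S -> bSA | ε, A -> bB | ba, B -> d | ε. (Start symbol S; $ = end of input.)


$ ∈ FOLLOW(S). For each A -> αBβ: add FIRST(β)\{ε} to FOLLOW(B); if β nullable, add FOLLOW(A).
FOLLOW(S) = {$, b}


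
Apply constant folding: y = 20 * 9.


20 * 9 = 180 at compile time
Optimized: y = 180


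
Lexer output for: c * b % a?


Scan left to right, longest-match per lexeme
Tokens: ID(c), OP(*), ID(b), OP(%), ID(a)


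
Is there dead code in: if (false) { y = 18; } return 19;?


condition is constant false, so the whole block is unreachable
Dead: 'if (false) { y = 18; }'


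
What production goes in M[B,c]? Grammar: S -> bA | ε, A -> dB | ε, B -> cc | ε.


For [B, c]: 'c' ∈ FIRST(cc)
Entry: B -> cc
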